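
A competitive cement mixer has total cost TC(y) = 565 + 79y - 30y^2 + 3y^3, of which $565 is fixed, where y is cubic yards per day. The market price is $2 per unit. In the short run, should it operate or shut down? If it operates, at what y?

Strip out fixed cost: VC = 79y - 30y^2 + 3y^3. Then AVC = 79 - 30y + 3y^2 and MC = 79 - 60y + 9y^2.
AVC is minimized where dAVC/dy = -30 + 6y = 0, at y = 5; min AVC = 79 - 30·5 + 3·5^2 = $4.
Since P = $2 < min AVC = $4, price fails to cover variable cost at any output.
Best response: produce nothing and absorb the $565 fixed cost.

Shut down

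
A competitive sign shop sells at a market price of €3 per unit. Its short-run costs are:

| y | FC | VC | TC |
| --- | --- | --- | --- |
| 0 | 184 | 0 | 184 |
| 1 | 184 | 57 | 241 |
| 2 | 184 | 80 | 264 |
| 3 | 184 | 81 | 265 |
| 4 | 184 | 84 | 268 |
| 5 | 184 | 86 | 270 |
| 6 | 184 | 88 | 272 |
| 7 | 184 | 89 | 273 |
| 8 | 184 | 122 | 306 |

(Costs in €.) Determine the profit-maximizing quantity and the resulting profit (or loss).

Profit at each row (π = 3y − TC): y=0: -184; y=1: -238; y=2: -258; y=3: -256; y=4: -256; y=5: -255; y=6: -254; y=7: -252; y=8: -282.
Profit is highest at y = 0. Equivalently, the lowest AVC in the table is 89/7 ≈ €12.71 at y = 7, and P = €3 falls below it — price never covers variable cost, so the firm shuts down and loses only its fixed cost.

y = 0 (shut down); profit = -€184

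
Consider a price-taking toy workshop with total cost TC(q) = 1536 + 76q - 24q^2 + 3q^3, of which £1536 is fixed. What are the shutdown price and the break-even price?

Shutdown price = min AVC. AVC = 76 - 24q + 3q^2, with vertex at q = 4 and minimum £28.
ATC = 1536/q + 76 - 24q + 3q^2. Setting dATC/dq = −1536/q^2 − 24 + 6q = 0 gives q = 8 (since 6·8^3 − 24·8^2 = 1536).
min ATC = 1536/8 + 76 − 24·8 + 3·8^2 = £268. That is the break-even price.
Between these two prices the firm operates at a loss; above £268 it earns a profit.

Shutdown price = £28; break-even price = £268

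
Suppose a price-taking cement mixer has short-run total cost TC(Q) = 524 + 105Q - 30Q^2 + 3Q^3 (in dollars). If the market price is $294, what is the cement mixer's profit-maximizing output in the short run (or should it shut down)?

Produce at Q = 9

From TC, MC = TC'(Q) = 105 - 60Q + 9Q^2 and AVC = VC/Q = 105 - 30Q + 3Q^2.
AVC hits its minimum where MC = AVC, at Q = 5, giving min AVC = 105 - 30·5 + 3·5^2 = $30.
P = $294 exceeds min AVC = $30, so the firm stays open.
P = MC gives -189 - 60Q + 9Q^2 = 0, with roots -7/3 and 9. Take the larger (rising MC): Q* = 9.
Check: AVC at Q = 9 is $78 ≤ P, so revenue covers variable cost.
Profit = P·Q − TC = 294·9 − 1226 = $1420.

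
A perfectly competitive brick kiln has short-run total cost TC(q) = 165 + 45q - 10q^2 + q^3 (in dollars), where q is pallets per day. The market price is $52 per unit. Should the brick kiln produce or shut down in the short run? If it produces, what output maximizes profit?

Produce at q = 7

Strip out fixed cost: VC = 45q - 10q^2 + q^3. Then AVC = 45 - 10q + q^2 and MC = 45 - 20q + 3q^2.
AVC is minimized where dAVC/dq = -10 + 2q = 0, at q = 5; min AVC = 45 - 10·5 + 5^2 = $20.
Because $52 ≥ $20, revenue can cover variable cost; the firm operates.
P = MC gives -7 - 20q + 3q^2 = 0, with roots -1/3 and 7. Take the larger (rising MC): q* = 7.
Check: AVC at q = 7 is $24 ≤ P, so revenue covers variable cost.
Profit = P·q − TC = 52·7 − 333 = $31.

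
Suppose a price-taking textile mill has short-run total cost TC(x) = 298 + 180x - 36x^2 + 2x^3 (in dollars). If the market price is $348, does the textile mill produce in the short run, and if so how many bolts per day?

Produce at x = 14

Variable cost is VC = 180x - 36x^2 + 2x^3, so AVC = VC/x = 180 - 36x + 2x^2 and MC = dTC/dx = 180 - 72x + 6x^2.
The AVC parabola has its vertex at x = 36/4 = 9, where AVC = 180 - 36·9 + 2·9^2 = $18.
Because $348 ≥ $18, revenue can cover variable cost; the firm operates.
Set P = MC: 348 = 180 - 72x + 6x^2 → -168 - 72x + 6x^2 = 0. The roots are x = -2 and x = 14; the profit-maximizing output is on the rising part of MC, so x* = 14.
Check: AVC at x = 14 is $68 ≤ P, so revenue covers variable cost.
Profit = P·x − TC = 348·14 − 1250 = $3622.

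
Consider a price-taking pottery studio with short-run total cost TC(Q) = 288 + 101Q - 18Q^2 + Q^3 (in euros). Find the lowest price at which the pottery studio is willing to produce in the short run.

€20 per unit

The firm shuts down when price falls below the minimum of average variable cost. AVC = VC/Q = 101 - 18Q + Q^2.
At the minimum of AVC, MC = AVC. MC = 101 - 36Q + 3Q^2; setting MC = AVC gives 2Q^2 - 18Q = 0, so Q = 9. min AVC = 20.
For P < €20 the firm produces nothing.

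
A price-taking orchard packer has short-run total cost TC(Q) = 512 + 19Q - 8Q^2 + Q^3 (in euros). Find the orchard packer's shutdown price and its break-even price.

Shutdown price = €3; break-even price = €83

AVC = 19 - 8Q + Q^2; minimized at Q = 4, giving min AVC = €3. That is the shutdown price.
ATC = 512/Q + 19 - 8Q + Q^2. Setting dATC/dQ = −512/Q^2 − 8 + 2Q = 0 gives Q = 8 (since 2·8^3 − 8·8^2 = 512).
min ATC = 512/8 + 19 − 8·8 + 8^2 = €83. That is the break-even price.
For €3 ≤ P < €83 the firm produces at a loss; below €3 it shuts down.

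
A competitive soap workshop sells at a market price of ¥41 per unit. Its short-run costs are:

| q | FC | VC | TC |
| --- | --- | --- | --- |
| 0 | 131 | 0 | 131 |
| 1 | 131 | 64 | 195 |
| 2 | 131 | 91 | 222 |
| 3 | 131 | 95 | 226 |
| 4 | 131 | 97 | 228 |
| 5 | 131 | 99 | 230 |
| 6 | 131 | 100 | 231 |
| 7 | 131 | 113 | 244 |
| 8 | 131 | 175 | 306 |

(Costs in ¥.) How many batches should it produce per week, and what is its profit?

Compute π = P·q − TC at each output: q=0: -131; q=1: -154; q=2: -140; q=3: -103; q=4: -64; q=5: -25; q=6: 15; q=7: 43; q=8: 22.
Profit is maximized at q = 7. AVC there is 113/7 = ¥16.14 ≤ P, so producing beats shutting down (which would give -¥131).

q = 7; profit = ¥43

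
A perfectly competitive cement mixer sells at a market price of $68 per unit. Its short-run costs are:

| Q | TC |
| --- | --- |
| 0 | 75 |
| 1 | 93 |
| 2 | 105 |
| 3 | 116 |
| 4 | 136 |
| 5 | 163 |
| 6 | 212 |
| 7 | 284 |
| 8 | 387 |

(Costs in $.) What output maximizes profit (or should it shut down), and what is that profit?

Profit at each row (π = 68Q − TC): Q=0: -75; Q=1: -25; Q=2: 31; Q=3: 88; Q=4: 136; Q=5: 177; Q=6: 196; Q=7: 192; Q=8: 157.
Profit is maximized at Q = 6. AVC there is 137/6 = $22.83 ≤ P, so producing beats shutting down (which would give -$75).

Q = 6; profit = $196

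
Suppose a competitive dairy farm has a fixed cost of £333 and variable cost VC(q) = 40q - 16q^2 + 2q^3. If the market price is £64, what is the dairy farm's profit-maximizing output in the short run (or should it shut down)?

Produce at q = 6

From TC, MC = TC'(q) = 40 - 32q + 6q^2 and AVC = VC/q = 40 - 16q + 2q^2.
AVC hits its minimum where MC = AVC, at q = 4, giving min AVC = 40 - 16·4 + 2·4^2 = £8.
Since P = £64 ≥ min AVC = £8, price covers variable cost and the firm should produce.
P = MC gives -24 - 32q + 6q^2 = 0, with roots -2/3 and 6. Take the larger (rising MC): q* = 6.
Check: AVC at q = 6 is £16 ≤ P, so revenue covers variable cost.
Profit = P·q − TC = 64·6 − 429 = -£45, a loss, but smaller than the £333 fixed cost the firm would lose by shutting down.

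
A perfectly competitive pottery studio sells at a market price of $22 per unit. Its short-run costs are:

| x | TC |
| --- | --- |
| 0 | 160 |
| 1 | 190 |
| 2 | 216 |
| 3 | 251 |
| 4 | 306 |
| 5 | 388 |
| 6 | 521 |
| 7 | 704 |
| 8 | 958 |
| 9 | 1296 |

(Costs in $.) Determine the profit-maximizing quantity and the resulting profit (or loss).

x = 0 (shut down); profit = -$160

Tabulate TR − TC: x=0: -160; x=1: -168; x=2: -172; x=3: -185; x=4: -218; x=5: -278; x=6: -389; x=7: -550; x=8: -782; x=9: -1098.
Profit is highest at x = 0. Equivalently, the lowest AVC in the table is 56/2 ≈ $28 at x = 2, and P = $22 falls below it — price never covers variable cost, so the firm shuts down and loses only its fixed cost.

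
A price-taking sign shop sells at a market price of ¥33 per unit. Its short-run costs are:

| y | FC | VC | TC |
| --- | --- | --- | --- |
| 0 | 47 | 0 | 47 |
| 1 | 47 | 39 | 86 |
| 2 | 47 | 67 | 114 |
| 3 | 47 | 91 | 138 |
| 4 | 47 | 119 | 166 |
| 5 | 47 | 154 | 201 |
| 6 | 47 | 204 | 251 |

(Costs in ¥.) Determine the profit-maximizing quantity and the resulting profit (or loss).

y = 4; profit = -¥34

Tabulate TR − TC: y=0: -47; y=1: -53; y=2: -48; y=3: -39; y=4: -34; y=5: -36; y=6: -53.
Profit is maximized at y = 4. AVC there is 119/4 = ¥29.75 ≤ P, so producing beats shutting down (which would give -¥47).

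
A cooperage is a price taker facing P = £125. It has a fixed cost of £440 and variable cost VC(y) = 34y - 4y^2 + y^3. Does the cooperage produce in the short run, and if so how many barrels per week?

Produce at y = 7

Variable cost is VC = 34y - 4y^2 + y^3, so AVC = VC/y = 34 - 4y + y^2 and MC = dTC/dy = 34 - 8y + 3y^2.
AVC is minimized where dAVC/dy = -4 + 2y = 0, at y = 2; min AVC = 34 - 4·2 + 2^2 = £30.
Since P = £125 ≥ min AVC = £30, price covers variable cost and the firm should produce.
Set P = MC: 125 = 34 - 8y + 3y^2 → -91 - 8y + 3y^2 = 0. The roots are y = -13/3 and y = 7; the profit-maximizing output is on the rising part of MC, so y* = 7.
Check: AVC at y = 7 is £55 ≤ P, so revenue covers variable cost.
Profit = P·y − TC = 125·7 − 825 = £50.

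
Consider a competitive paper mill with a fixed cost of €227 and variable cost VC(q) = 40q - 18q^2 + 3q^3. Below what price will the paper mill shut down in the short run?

Short-run supply begins at min AVC. From VC = 40q - 18q^2 + 3q^3, AVC = 40 - 18q + 3q^2.
dAVC/dq = -18 + 6q = 0 gives q = 3. min AVC = 40 - 18·3 + 3·3^2 = 13.
For P < €13 the firm produces nothing.

€13 per unit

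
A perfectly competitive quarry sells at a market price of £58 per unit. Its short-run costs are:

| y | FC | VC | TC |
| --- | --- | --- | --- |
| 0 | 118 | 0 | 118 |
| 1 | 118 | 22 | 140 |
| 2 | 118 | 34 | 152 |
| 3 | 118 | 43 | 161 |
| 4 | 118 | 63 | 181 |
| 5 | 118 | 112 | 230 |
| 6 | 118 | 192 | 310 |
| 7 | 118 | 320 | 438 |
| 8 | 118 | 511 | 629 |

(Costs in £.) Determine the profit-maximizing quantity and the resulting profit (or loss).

y = 5; profit = £60

Profit at each row (π = 58y − TC): y=0: -118; y=1: -82; y=2: -36; y=3: 13; y=4: 51; y=5: 60; y=6: 38; y=7: -32; y=8: -165.
Profit is maximized at y = 5. AVC there is 112/5 = £22.40 ≤ P, so producing beats shutting down (which would give -£118).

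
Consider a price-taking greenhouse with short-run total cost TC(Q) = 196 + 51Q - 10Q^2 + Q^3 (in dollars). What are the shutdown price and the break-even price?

Shutdown price = $26; break-even price = $58

AVC = 51 - 10Q + Q^2; minimized at Q = 5, giving min AVC = $26. That is the shutdown price.
ATC = 196/Q + 51 - 10Q + Q^2. Setting dATC/dQ = −196/Q^2 − 10 + 2Q = 0 gives Q = 7 (since 2·7^3 − 10·7^2 = 196).
min ATC = 196/7 + 51 − 10·7 + 7^2 = $58. That is the break-even price.
For $26 ≤ P < $58 the firm produces at a loss; below $26 it shuts down.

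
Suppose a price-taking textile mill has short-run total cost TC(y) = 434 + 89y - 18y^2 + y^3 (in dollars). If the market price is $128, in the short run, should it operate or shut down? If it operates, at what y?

Variable cost is VC = 89y - 18y^2 + y^3, so AVC = VC/y = 89 - 18y + y^2 and MC = dTC/dy = 89 - 36y + 3y^2.
AVC hits its minimum where MC = AVC, at y = 9, giving min AVC = 89 - 18·9 + 9^2 = $8.
Since P = $128 ≥ min AVC = $8, price covers variable cost and the firm should produce.
Set P = MC: 128 = 89 - 36y + 3y^2 → -39 - 36y + 3y^2 = 0. The roots are y = -1 and y = 13; the profit-maximizing output is on the rising part of MC, so y* = 13.
Check: AVC at y = 13 is $24 ≤ P, so revenue covers variable cost.
Profit = P·y − TC = 128·13 − 746 = $918.

Produce at y = 13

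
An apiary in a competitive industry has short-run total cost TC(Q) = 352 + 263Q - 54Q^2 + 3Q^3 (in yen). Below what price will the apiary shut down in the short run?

¥20 per unit

The shutdown price is the minimum of AVC. VC = 263Q - 54Q^2 + 3Q^3, so AVC = 263 - 54Q + 3Q^2.
At the minimum of AVC, MC = AVC. MC = 263 - 108Q + 9Q^2; setting MC = AVC gives 6Q^2 - 54Q = 0, so Q = 9. min AVC = 20.
For P < ¥20 the firm produces nothing.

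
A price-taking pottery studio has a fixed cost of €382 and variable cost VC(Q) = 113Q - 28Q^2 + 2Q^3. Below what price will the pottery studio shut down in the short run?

The shutdown price is the minimum of AVC. VC = 113Q - 28Q^2 + 2Q^3, so AVC = 113 - 28Q + 2Q^2.
dAVC/dQ = -28 + 4Q = 0 gives Q = 7. min AVC = 113 - 28·7 + 2·7^2 = 15.
So the shutdown price is €15.

€15 per unit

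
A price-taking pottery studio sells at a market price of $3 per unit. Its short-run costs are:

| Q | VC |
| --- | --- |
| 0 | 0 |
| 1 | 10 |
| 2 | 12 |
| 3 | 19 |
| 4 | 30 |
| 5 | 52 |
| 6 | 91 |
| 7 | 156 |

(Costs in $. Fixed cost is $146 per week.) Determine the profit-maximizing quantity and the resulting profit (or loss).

Tabulate TR − TC: Q=0: -146; Q=1: -153; Q=2: -152; Q=3: -156; Q=4: -164; Q=5: -183; Q=6: -219; Q=7: -281.
Profit is highest at Q = 0. Equivalently, the lowest AVC in the table is 12/2 ≈ $6 at Q = 2, and P = $3 falls below it — price never covers variable cost, so the firm shuts down and loses only its fixed cost.

Q = 0 (shut down); profit = -$146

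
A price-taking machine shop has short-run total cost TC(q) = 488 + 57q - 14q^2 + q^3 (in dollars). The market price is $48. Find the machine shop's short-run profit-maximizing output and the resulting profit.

AVC = 57 - 14q + q^2 has its minimum $8 at q = 7; price $48 clears that bar, so the firm operates.
MC = 57 - 28q + 3q^2. Setting P = MC and taking the root on the rising branch gives q* = 9.
TR = 48·9 = 432. TC = 488 + 108 = 596. Profit = 432 − 596 = -$164.
That loss of $164 beats the $488 the firm would lose by shutting down; producing recovers $324 of fixed cost.

Profit = -$164 at q = 9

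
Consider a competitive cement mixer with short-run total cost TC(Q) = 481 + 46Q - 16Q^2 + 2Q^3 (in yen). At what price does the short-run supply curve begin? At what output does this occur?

¥14 per unit, at Q = 4

Short-run supply begins at min AVC. From VC = 46Q - 16Q^2 + 2Q^3, AVC = 46 - 16Q + 2Q^2.
dAVC/dQ = -16 + 4Q = 0 gives Q = 4. min AVC = 46 - 16·4 + 2·4^2 = 14.
So the shutdown price is ¥14.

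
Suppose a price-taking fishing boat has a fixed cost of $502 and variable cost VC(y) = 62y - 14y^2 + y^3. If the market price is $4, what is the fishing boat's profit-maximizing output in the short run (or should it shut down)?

Strip out fixed cost: VC = 62y - 14y^2 + y^3. Then AVC = 62 - 14y + y^2 and MC = 62 - 28y + 3y^2.
The AVC parabola has its vertex at y = 14/2 = 7, where AVC = 62 - 14·7 + 7^2 = $13.
With P < min AVC ($4 < $13), every unit sold adds to the loss.
Shutting down limits the loss to fixed cost, $502.

Shut down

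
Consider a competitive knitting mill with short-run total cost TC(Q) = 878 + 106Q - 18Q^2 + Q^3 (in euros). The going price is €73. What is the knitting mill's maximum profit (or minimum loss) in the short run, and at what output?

Profit = -€394 at Q = 11

AVC = 106 - 18Q + Q^2; min AVC = €25 at Q = 9. Since P = €73 ≥ min AVC, the firm produces.
With MC = 106 - 36Q + 3Q^2, P = MC on the upward-sloping part at Q* = 11.
TR = 73·11 = 803. TC = 878 + 319 = 1197. Profit = 803 − 1197 = -€394.
Shutting down would mean losing the fixed cost of €878, so operating at a loss of €394 is better by €484.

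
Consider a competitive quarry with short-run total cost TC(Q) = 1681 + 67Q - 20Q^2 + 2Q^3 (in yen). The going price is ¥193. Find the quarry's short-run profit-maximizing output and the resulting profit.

Profit = -¥385 at Q = 9

AVC = 67 - 20Q + 2Q^2; min AVC = ¥17 at Q = 5. Since P = ¥193 ≥ min AVC, the firm produces.
MC = 67 - 40Q + 6Q^2. Setting P = MC and taking the root on the rising branch gives Q* = 9.
TR = 193·9 = 1737. TC = 1681 + 441 = 2122. Profit = 1737 − 2122 = -¥385.
By producing, the firm covers all variable cost plus ¥1296 of fixed cost; shutting down would lose the full ¥1681.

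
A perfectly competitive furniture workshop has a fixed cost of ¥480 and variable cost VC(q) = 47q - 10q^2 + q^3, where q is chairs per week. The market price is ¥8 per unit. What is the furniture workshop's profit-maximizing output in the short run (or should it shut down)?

Strip out fixed cost: VC = 47q - 10q^2 + q^3. Then AVC = 47 - 10q + q^2 and MC = 47 - 20q + 3q^2.
AVC hits its minimum where MC = AVC, at q = 5, giving min AVC = 47 - 10·5 + 5^2 = ¥22.
Since P = ¥8 < min AVC = ¥22, price fails to cover variable cost at any output.
Shutting down limits the loss to fixed cost, ¥480.

Shut down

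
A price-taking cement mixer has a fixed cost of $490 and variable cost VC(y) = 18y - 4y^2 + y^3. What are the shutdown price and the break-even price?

Shutdown price = $14; break-even price = $109

Shutdown price = min AVC. AVC = 18 - 4y + y^2, with vertex at y = 2 and minimum $14.
ATC = 490/y + 18 - 4y + y^2. Setting dATC/dy = −490/y^2 − 4 + 2y = 0 gives y = 7 (since 2·7^3 − 4·7^2 = 490).
min ATC = 490/7 + 18 − 4·7 + 7^2 = $109. That is the break-even price.
For $14 ≤ P < $109 the firm produces at a loss; below $14 it shuts down.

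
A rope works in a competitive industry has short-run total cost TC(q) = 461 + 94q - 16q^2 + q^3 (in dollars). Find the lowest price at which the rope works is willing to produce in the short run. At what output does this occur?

$30 per unit, at q = 8

Short-run supply begins at min AVC. From VC = 94q - 16q^2 + q^3, AVC = 94 - 16q + q^2.
At the minimum of AVC, MC = AVC. MC = 94 - 32q + 3q^2; setting MC = AVC gives 2q^2 - 16q = 0, so q = 8. min AVC = 30.
For P < $30 the firm produces nothing.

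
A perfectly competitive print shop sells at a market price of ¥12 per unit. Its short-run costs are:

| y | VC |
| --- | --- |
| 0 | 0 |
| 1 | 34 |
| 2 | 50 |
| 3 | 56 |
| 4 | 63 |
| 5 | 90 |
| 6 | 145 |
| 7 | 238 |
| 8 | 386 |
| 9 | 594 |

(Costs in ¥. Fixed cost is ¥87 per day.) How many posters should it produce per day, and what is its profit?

y = 0 (shut down); profit = -¥87

Compute π = P·y − TC at each output: y=0: -87; y=1: -109; y=2: -113; y=3: -107; y=4: -102; y=5: -117; y=6: -160; y=7: -241; y=8: -377; y=9: -573.
Profit is highest at y = 0. Equivalently, the lowest AVC in the table is 63/4 ≈ ¥15.75 at y = 4, and P = ¥12 falls below it — price never covers variable cost, so the firm shuts down and loses only its fixed cost.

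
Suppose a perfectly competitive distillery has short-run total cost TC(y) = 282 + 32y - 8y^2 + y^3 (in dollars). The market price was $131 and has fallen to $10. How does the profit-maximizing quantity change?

AVC = 32 - 8y + y^2, minimized at y = 4 where min AVC = $16. MC = 32 - 16y + 3y^2.
With P = $131 above the shutdown price, P = MC gives y = 9.
At P = $10 < min AVC = $16, price no longer covers variable cost at any output, so the firm shuts down: y = 0.

Output falls from 9 to 0 (the firm shuts down)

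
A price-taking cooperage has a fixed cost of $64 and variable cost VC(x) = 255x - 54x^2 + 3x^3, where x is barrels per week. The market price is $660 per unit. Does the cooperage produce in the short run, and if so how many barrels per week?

Produce at x = 15

Variable cost is VC = 255x - 54x^2 + 3x^3, so AVC = VC/x = 255 - 54x + 3x^2 and MC = dTC/dx = 255 - 108x + 9x^2.
AVC is minimized where dAVC/dx = -54 + 6x = 0, at x = 9; min AVC = 255 - 54·9 + 3·9^2 = $12.
Since P = $660 ≥ min AVC = $12, price covers variable cost and the firm should produce.
Set P = MC: 660 = 255 - 108x + 9x^2 → -405 - 108x + 9x^2 = 0. The roots are x = -3 and x = 15; the profit-maximizing output is on the rising part of MC, so x* = 15.
Check: AVC at x = 15 is $120 ≤ P, so revenue covers variable cost.
Profit = P·x − TC = 660·15 − 1864 = $8036.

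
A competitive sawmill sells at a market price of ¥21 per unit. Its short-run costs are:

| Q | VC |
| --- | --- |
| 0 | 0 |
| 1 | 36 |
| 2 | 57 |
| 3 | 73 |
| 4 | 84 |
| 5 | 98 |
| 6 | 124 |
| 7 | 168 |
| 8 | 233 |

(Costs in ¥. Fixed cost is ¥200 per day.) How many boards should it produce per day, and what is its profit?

Compute π = P·Q − TC at each output: Q=0: -200; Q=1: -215; Q=2: -215; Q=3: -210; Q=4: -200; Q=5: -193; Q=6: -198; Q=7: -221; Q=8: -265.
Profit is maximized at Q = 5. AVC there is 98/5 = ¥19.60 ≤ P, so producing beats shutting down (which would give -¥200).

Q = 5; profit = -¥193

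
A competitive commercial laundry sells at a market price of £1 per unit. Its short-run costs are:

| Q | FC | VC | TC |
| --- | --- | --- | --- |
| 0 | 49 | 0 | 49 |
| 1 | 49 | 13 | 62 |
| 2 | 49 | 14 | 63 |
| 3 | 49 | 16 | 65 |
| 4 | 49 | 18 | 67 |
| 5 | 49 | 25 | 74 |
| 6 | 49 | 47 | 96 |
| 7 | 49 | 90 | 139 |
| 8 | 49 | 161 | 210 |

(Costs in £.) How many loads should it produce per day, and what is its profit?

Profit at each row (π = 1Q − TC): Q=0: -49; Q=1: -61; Q=2: -61; Q=3: -62; Q=4: -63; Q=5: -69; Q=6: -90; Q=7: -132; Q=8: -202.
Profit is highest at Q = 0. Equivalently, the lowest AVC in the table is 18/4 ≈ £4.50 at Q = 4, and P = £1 falls below it — price never covers variable cost, so the firm shuts down and loses only its fixed cost.

Q = 0 (shut down); profit = -£49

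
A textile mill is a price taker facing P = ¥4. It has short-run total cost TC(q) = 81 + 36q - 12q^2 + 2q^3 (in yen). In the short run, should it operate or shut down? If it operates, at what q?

Shut down

From TC, MC = TC'(q) = 36 - 24q + 6q^2 and AVC = VC/q = 36 - 12q + 2q^2.
The AVC parabola has its vertex at q = 12/4 = 3, where AVC = 36 - 12·3 + 2·3^2 = ¥18.
P = ¥4 lies below min AVC = ¥18; no output level covers variable cost.
Best response: produce nothing and absorb the ¥81 fixed cost.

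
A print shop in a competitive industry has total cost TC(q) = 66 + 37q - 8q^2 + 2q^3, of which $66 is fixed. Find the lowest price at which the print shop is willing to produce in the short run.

$29 per unit

The shutdown price is the minimum of AVC. VC = 37q - 8q^2 + 2q^3, so AVC = 37 - 8q + 2q^2.
At the minimum of AVC, MC = AVC. MC = 37 - 16q + 6q^2; setting MC = AVC gives 4q^2 - 8q = 0, so q = 2. min AVC = 29.
The firm shuts down for any P below $29.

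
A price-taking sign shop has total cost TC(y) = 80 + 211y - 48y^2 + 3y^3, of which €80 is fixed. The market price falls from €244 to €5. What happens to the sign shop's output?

AVC = 211 - 48y + 3y^2, minimized at y = 8 where min AVC = €19. MC = 211 - 96y + 9y^2.
With P = €244 above the shutdown price, P = MC gives y = 11.
At P = €5 < min AVC = €19, price no longer covers variable cost at any output, so the firm shuts down: y = 0.

Output falls from 11 to 0 (the firm shuts down)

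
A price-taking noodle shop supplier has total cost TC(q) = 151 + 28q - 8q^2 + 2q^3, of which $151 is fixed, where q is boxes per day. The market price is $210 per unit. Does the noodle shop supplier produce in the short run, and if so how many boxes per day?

Produce at q = 7

Variable cost is VC = 28q - 8q^2 + 2q^3, so AVC = VC/q = 28 - 8q + 2q^2 and MC = dTC/dq = 28 - 16q + 6q^2.
AVC is minimized where dAVC/dq = -8 + 4q = 0, at q = 2; min AVC = 28 - 8·2 + 2·2^2 = $20.
Since P = $210 ≥ min AVC = $20, price covers variable cost and the firm should produce.
Solving P = MC: -182 - 16q + 6q^2 = 0 ⇒ q = -13/3 or 7. On the upward-sloping branch, q* = 7.
Check: AVC at q = 7 is $70 ≤ P, so revenue covers variable cost.
Profit = P·q − TC = 210·7 − 641 = $829.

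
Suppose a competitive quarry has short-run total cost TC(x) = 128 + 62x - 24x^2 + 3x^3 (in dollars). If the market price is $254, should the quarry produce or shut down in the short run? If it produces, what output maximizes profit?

Produce at x = 8

Strip out fixed cost: VC = 62x - 24x^2 + 3x^3. Then AVC = 62 - 24x + 3x^2 and MC = 62 - 48x + 9x^2.
The AVC parabola has its vertex at x = 24/6 = 4, where AVC = 62 - 24·4 + 3·4^2 = $14.
Since P = $254 ≥ min AVC = $14, price covers variable cost and the firm should produce.
P = MC gives -192 - 48x + 9x^2 = 0, with roots -8/3 and 8. Take the larger (rising MC): x* = 8.
Check: AVC at x = 8 is $62 ≤ P, so revenue covers variable cost.
Profit = P·x − TC = 254·8 − 624 = $1408.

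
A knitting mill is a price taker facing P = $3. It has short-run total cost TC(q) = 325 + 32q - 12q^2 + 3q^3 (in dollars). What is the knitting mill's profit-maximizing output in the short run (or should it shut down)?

From TC, MC = TC'(q) = 32 - 24q + 9q^2 and AVC = VC/q = 32 - 12q + 3q^2.
AVC hits its minimum where MC = AVC, at q = 2, giving min AVC = 32 - 12·2 + 3·2^2 = $20.
With P < min AVC ($3 < $20), every unit sold adds to the loss.
Best response: produce nothing and absorb the $325 fixed cost.

Shut down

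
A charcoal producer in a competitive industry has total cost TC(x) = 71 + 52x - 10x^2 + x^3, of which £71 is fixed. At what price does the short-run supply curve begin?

£27 per unit

Short-run supply begins at min AVC. From VC = 52x - 10x^2 + x^3, AVC = 52 - 10x + x^2.
At the minimum of AVC, MC = AVC. MC = 52 - 20x + 3x^2; setting MC = AVC gives 2x^2 - 10x = 0, so x = 5. min AVC = 27.
So the shutdown price is £27.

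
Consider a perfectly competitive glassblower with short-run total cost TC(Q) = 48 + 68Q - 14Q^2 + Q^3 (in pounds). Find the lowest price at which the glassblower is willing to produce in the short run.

The shutdown price is the minimum of AVC. VC = 68Q - 14Q^2 + Q^3, so AVC = 68 - 14Q + Q^2.
dAVC/dQ = -14 + 2Q = 0 gives Q = 7. min AVC = 68 - 14·7 + 7^2 = 19.
So the shutdown price is £19.

£19 per unit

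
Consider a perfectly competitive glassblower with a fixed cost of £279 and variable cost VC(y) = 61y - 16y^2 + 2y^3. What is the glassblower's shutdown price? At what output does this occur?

Short-run supply begins at min AVC. From VC = 61y - 16y^2 + 2y^3, AVC = 61 - 16y + 2y^2.
At the minimum of AVC, MC = AVC. MC = 61 - 32y + 6y^2; setting MC = AVC gives 4y^2 - 16y = 0, so y = 4. min AVC = 29.
The firm shuts down for any P below £29.

£29 per unit, at y = 4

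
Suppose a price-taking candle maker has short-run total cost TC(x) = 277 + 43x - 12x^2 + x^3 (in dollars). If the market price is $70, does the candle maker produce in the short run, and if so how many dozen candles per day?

Strip out fixed cost: VC = 43x - 12x^2 + x^3. Then AVC = 43 - 12x + x^2 and MC = 43 - 24x + 3x^2.
The AVC parabola has its vertex at x = 12/2 = 6, where AVC = 43 - 12·6 + 6^2 = $7.
P = $70 exceeds min AVC = $7, so the firm stays open.
Set P = MC: 70 = 43 - 24x + 3x^2 → -27 - 24x + 3x^2 = 0. The roots are x = -1 and x = 9; the profit-maximizing output is on the rising part of MC, so x* = 9.
Check: AVC at x = 9 is $16 ≤ P, so revenue covers variable cost.
Profit = P·x − TC = 70·9 − 421 = $209.

Produce at x = 9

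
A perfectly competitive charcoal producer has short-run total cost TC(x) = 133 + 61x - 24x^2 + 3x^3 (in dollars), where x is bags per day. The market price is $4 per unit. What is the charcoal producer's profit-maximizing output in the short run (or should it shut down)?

Shut down

Variable cost is VC = 61x - 24x^2 + 3x^3, so AVC = VC/x = 61 - 24x + 3x^2 and MC = dTC/dx = 61 - 48x + 9x^2.
The AVC parabola has its vertex at x = 24/6 = 4, where AVC = 61 - 24·4 + 3·4^2 = $13.
P = $4 lies below min AVC = $13; no output level covers variable cost.
The firm minimizes its loss by shutting down and losing only its fixed cost of $133.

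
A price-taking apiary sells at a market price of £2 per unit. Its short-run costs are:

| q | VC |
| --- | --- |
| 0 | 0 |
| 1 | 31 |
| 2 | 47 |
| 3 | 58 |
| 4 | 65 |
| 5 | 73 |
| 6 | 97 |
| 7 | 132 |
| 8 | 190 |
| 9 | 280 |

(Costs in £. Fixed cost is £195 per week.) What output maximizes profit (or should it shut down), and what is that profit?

Tabulate TR − TC: q=0: -195; q=1: -224; q=2: -238; q=3: -247; q=4: -252; q=5: -258; q=6: -280; q=7: -313; q=8: -369; q=9: -457.
Profit is highest at q = 0. Equivalently, the lowest AVC in the table is 73/5 ≈ £14.60 at q = 5, and P = £2 falls below it — price never covers variable cost, so the firm shuts down and loses only its fixed cost.

q = 0 (shut down); profit = -£195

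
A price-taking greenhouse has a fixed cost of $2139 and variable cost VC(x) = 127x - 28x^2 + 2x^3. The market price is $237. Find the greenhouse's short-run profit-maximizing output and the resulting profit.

Profit = -$203 at x = 11

AVC = 127 - 28x + 2x^2; min AVC = $29 at x = 7. Since P = $237 ≥ min AVC, the firm produces.
MC = 127 - 56x + 6x^2. Setting P = MC and taking the root on the rising branch gives x* = 11.
TR = 237·11 = 2607. TC = 2139 + 671 = 2810. Profit = 2607 − 2810 = -$203.
By producing, the firm covers all variable cost plus $1936 of fixed cost; shutting down would lose the full $2139.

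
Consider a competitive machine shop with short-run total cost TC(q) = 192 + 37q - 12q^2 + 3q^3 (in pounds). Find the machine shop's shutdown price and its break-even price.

AVC = 37 - 12q + 3q^2; minimized at q = 2, giving min AVC = £25. That is the shutdown price.
ATC = 192/q + 37 - 12q + 3q^2. Setting dATC/dq = −192/q^2 − 12 + 6q = 0 gives q = 4 (since 6·4^3 − 12·4^2 = 192).
min ATC = 192/4 + 37 − 12·4 + 3·4^2 = £85. That is the break-even price.
Between these two prices the firm operates at a loss; above £85 it earns a profit.

Shutdown price = £25; break-even price = £85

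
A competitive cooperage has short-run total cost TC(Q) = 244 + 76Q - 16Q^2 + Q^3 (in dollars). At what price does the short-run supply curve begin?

$12 per unit

The firm shuts down when price falls below the minimum of average variable cost. AVC = VC/Q = 76 - 16Q + Q^2.
dAVC/dQ = -16 + 2Q = 0 gives Q = 8. min AVC = 76 - 16·8 + 8^2 = 12.
So the shutdown price is $12.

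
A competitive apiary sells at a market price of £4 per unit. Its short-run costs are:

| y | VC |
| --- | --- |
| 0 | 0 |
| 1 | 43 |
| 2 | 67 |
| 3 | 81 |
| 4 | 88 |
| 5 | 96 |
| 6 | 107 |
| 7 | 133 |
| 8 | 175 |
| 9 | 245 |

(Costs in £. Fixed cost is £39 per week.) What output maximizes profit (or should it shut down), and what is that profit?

Profit at each row (π = 4y − TC): y=0: -39; y=1: -78; y=2: -98; y=3: -108; y=4: -111; y=5: -115; y=6: -122; y=7: -144; y=8: -182; y=9: -248.
Profit is highest at y = 0. Equivalently, the lowest AVC in the table is 107/6 ≈ £17.83 at y = 6, and P = £4 falls below it — price never covers variable cost, so the firm shuts down and loses only its fixed cost.

y = 0 (shut down); profit = -£39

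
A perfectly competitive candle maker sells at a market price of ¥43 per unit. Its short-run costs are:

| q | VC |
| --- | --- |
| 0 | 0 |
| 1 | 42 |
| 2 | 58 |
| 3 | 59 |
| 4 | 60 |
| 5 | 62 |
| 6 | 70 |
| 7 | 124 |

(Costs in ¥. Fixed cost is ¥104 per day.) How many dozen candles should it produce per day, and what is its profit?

q = 6; profit = ¥84

Compute π = P·q − TC at each output: q=0: -104; q=1: -103; q=2: -76; q=3: -34; q=4: 8; q=5: 49; q=6: 84; q=7: 73.
Profit is maximized at q = 6. AVC there is 70/6 = ¥11.67 ≤ P, so producing beats shutting down (which would give -¥104).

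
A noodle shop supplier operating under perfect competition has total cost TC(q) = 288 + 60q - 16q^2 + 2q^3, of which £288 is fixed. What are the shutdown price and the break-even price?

AVC = 60 - 16q + 2q^2; minimized at q = 4, giving min AVC = £28. That is the shutdown price.
ATC = 288/q + 60 - 16q + 2q^2. Setting dATC/dq = −288/q^2 − 16 + 4q = 0 gives q = 6 (since 4·6^3 − 16·6^2 = 288).
min ATC = 288/6 + 60 − 16·6 + 2·6^2 = £84. That is the break-even price.
For £28 ≤ P < £84 the firm produces at a loss; below £28 it shuts down.

Shutdown price = £28; break-even price = £84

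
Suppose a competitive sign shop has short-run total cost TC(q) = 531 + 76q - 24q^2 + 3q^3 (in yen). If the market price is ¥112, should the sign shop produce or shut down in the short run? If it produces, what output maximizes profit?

Produce at q = 6

Strip out fixed cost: VC = 76q - 24q^2 + 3q^3. Then AVC = 76 - 24q + 3q^2 and MC = 76 - 48q + 9q^2.
The AVC parabola has its vertex at q = 24/6 = 4, where AVC = 76 - 24·4 + 3·4^2 = ¥28.
Since P = ¥112 ≥ min AVC = ¥28, price covers variable cost and the firm should produce.
Set P = MC: 112 = 76 - 48q + 9q^2 → -36 - 48q + 9q^2 = 0. The roots are q = -2/3 and q = 6; the profit-maximizing output is on the rising part of MC, so q* = 6.
Check: AVC at q = 6 is ¥40 ≤ P, so revenue covers variable cost.
Profit = P·q − TC = 112·6 − 771 = -¥99, a loss, but smaller than the ¥531 fixed cost the firm would lose by shutting down.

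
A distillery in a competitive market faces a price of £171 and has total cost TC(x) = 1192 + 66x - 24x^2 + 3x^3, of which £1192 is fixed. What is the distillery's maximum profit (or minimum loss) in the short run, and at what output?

AVC = 66 - 24x + 3x^2; min AVC = £18 at x = 4. Since P = £171 ≥ min AVC, the firm produces.
With MC = 66 - 48x + 9x^2, P = MC on the upward-sloping part at x* = 7.
TR = 171·7 = 1197. TC = 1192 + 315 = 1507. Profit = 1197 − 1507 = -£310.
That loss of £310 beats the £1192 the firm would lose by shutting down; producing recovers £882 of fixed cost.

Profit = -£310 at x = 7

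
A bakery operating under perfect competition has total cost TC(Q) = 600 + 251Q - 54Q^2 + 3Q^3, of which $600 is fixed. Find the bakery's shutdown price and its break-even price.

Shutdown price = $8; break-even price = $71

AVC = 251 - 54Q + 3Q^2; minimized at Q = 9, giving min AVC = $8. That is the shutdown price.
ATC = 600/Q + 251 - 54Q + 3Q^2. Setting dATC/dQ = −600/Q^2 − 54 + 6Q = 0 gives Q = 10 (since 6·10^3 − 54·10^2 = 600).
min ATC = 600/10 + 251 − 54·10 + 3·10^2 = $71. That is the break-even price.
For $8 ≤ P < $71 the firm produces at a loss; below $8 it shuts down.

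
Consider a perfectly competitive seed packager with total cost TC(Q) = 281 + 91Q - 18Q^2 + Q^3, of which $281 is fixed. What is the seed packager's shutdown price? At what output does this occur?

Short-run supply begins at min AVC. From VC = 91Q - 18Q^2 + Q^3, AVC = 91 - 18Q + Q^2.
dAVC/dQ = -18 + 2Q = 0 gives Q = 9. min AVC = 91 - 18·9 + 9^2 = 10.
So the shutdown price is $10.

$10 per unit, at Q = 9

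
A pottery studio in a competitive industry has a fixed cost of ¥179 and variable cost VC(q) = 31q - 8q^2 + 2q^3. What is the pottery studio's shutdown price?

The shutdown price is the minimum of AVC. VC = 31q - 8q^2 + 2q^3, so AVC = 31 - 8q + 2q^2.
dAVC/dq = -8 + 4q = 0 gives q = 2. min AVC = 31 - 8·2 + 2·2^2 = 23.
So the shutdown price is ¥23.

¥23 per unit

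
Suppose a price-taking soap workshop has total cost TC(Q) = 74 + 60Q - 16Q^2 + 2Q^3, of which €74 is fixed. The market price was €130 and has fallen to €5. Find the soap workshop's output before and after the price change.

Output falls from 7 to 0 (the firm shuts down)

MC = 60 - 32Q + 6Q^2; the shutdown threshold is min AVC = €28 (at Q = 4).
With P = €130 above the shutdown price, P = MC gives Q = 7.
At P = €5 < min AVC = €28, price no longer covers variable cost at any output, so the firm shuts down: Q = 0.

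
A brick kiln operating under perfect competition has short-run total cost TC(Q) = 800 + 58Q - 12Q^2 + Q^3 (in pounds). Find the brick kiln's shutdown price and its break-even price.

Shutdown price = £22; break-even price = £118

AVC = 58 - 12Q + Q^2; minimized at Q = 6, giving min AVC = £22. That is the shutdown price.
ATC = 800/Q + 58 - 12Q + Q^2. Setting dATC/dQ = −800/Q^2 − 12 + 2Q = 0 gives Q = 10 (since 2·10^3 − 12·10^2 = 800).
min ATC = 800/10 + 58 − 12·10 + 10^2 = £118. That is the break-even price.
For £22 ≤ P < £118 the firm produces at a loss; below £22 it shuts down.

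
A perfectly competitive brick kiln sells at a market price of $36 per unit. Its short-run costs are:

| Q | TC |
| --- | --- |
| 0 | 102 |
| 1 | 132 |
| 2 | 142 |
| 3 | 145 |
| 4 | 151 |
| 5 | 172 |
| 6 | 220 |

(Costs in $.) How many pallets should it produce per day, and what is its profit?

Q = 5; profit = $8

Profit at each row (π = 36Q − TC): Q=0: -102; Q=1: -96; Q=2: -70; Q=3: -37; Q=4: -7; Q=5: 8; Q=6: -4.
Profit is maximized at Q = 5. AVC there is 70/5 = $14 ≤ P, so producing beats shutting down (which would give -$102).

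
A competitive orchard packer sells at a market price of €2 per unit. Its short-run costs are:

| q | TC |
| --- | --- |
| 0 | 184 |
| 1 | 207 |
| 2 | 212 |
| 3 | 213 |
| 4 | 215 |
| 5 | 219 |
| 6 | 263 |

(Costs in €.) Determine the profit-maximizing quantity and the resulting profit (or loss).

q = 0 (shut down); profit = -€184

Profit at each row (π = 2q − TC): q=0: -184; q=1: -205; q=2: -208; q=3: -207; q=4: -207; q=5: -209; q=6: -251.
Profit is highest at q = 0. Equivalently, the lowest AVC in the table is 35/5 ≈ €7 at q = 5, and P = €2 falls below it — price never covers variable cost, so the firm shuts down and loses only its fixed cost.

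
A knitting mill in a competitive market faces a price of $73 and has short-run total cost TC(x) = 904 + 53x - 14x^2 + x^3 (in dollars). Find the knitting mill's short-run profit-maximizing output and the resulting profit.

AVC = 53 - 14x + x^2; min AVC = $4 at x = 7. Since P = $73 ≥ min AVC, the firm produces.
With MC = 53 - 28x + 3x^2, P = MC on the upward-sloping part at x* = 10.
TR = 73·10 = 730. TC = 904 + 130 = 1034. Profit = 730 − 1034 = -$304.
By producing, the firm covers all variable cost plus $600 of fixed cost; shutting down would lose the full $904.

Profit = -$304 at x = 10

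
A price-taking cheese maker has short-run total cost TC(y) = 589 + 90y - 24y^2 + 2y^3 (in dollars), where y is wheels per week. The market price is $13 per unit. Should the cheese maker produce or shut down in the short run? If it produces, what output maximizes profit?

Variable cost is VC = 90y - 24y^2 + 2y^3, so AVC = VC/y = 90 - 24y + 2y^2 and MC = dTC/dy = 90 - 48y + 6y^2.
The AVC parabola has its vertex at y = 24/4 = 6, where AVC = 90 - 24·6 + 2·6^2 = $18.
P = $13 lies below min AVC = $18; no output level covers variable cost.
The firm minimizes its loss by shutting down and losing only its fixed cost of $589.

Shut down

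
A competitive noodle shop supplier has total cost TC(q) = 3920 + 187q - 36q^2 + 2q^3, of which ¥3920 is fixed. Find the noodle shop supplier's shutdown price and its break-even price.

AVC = 187 - 36q + 2q^2; minimized at q = 9, giving min AVC = ¥25. That is the shutdown price.
ATC = 3920/q + 187 - 36q + 2q^2. Setting dATC/dq = −3920/q^2 − 36 + 4q = 0 gives q = 14 (since 4·14^3 − 36·14^2 = 3920).
min ATC = 3920/14 + 187 − 36·14 + 2·14^2 = ¥355. That is the break-even price.
For ¥25 ≤ P < ¥355 the firm produces at a loss; below ¥25 it shuts down.

Shutdown price = ¥25; break-even price = ¥355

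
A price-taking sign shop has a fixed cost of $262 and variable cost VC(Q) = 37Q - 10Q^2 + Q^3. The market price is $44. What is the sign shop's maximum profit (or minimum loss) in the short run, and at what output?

AVC = 37 - 10Q + Q^2; min AVC = $12 at Q = 5. Since P = $44 ≥ min AVC, the firm produces.
With MC = 37 - 20Q + 3Q^2, P = MC on the upward-sloping part at Q* = 7.
TR = 44·7 = 308. TC = 262 + 112 = 374. Profit = 308 − 374 = -$66.
That loss of $66 beats the $262 the firm would lose by shutting down; producing recovers $196 of fixed cost.

Profit = -$66 at Q = 7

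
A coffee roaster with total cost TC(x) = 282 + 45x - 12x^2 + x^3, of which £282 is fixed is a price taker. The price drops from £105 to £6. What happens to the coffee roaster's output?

AVC = 45 - 12x + x^2, minimized at x = 6 where min AVC = £9. MC = 45 - 24x + 3x^2.
With P = £105 above the shutdown price, P = MC gives x = 10.
At P = £6 < min AVC = £9, price no longer covers variable cost at any output, so the firm shuts down: x = 0.

Output falls from 10 to 0 (the firm shuts down)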